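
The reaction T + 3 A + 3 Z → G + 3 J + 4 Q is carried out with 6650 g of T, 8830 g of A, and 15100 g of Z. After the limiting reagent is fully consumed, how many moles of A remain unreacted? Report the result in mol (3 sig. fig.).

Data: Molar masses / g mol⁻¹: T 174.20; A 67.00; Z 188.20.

n(T) = 6650 / 174.20 = 38.17 mol
n(A) = 8830 / 67.00 = 131.8 mol
n(Z) = 15100 / 188.20 = 80.23 mol
n/ν for T = 38.17/1 = 38.17
n/ν for A = 131.8/3 = 43.93
n/ν for Z = 80.23/3 = 26.74
Smallest n/ν is Z → limiting reagent.
A consumed = (3/3) × 80.23 = 80.23 mol
A remaining = 131.8 − 80.23 = 51.57 mol

51.6 mol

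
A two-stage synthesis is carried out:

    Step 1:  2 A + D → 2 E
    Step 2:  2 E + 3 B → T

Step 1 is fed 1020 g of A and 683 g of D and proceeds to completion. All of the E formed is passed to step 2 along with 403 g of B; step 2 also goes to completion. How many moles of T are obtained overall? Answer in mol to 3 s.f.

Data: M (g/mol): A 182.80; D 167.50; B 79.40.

1.69 mol

Step 1:
n(A) = 1020 / 182.80 = 5.580 mol
n(D) = 683.0 / 167.50 = 4.078 mol
n/ν → A: 2.790, D: 4.078; A is limiting.
n(E) produced = (2/2) × 5.580 = 5.580 mol
Step 2:
n(E) available = 5.580 mol
n(B) = 403.0 / 79.40 = 5.076 mol
n/ν → E: 2.790, B: 1.692; B is limiting.
n(T) = (1/3) × 5.076 = 1.692 mol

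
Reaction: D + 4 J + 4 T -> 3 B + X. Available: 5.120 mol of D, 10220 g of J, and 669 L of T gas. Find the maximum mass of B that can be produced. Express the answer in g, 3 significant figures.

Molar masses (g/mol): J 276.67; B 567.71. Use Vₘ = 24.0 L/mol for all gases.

8720 g

n(D) = 5.120 mol
n(J) = 10220 / 276.67 = 36.94 mol
n(T) = 669.0 / 24.0 = 27.88 mol
n/ν for D = 5.120/1 = 5.120
n/ν for J = 36.94/4 = 9.235
n/ν for T = 27.88/4 = 6.970
Smallest n/ν is D → limiting reagent.
n(B) = (3/1) × 5.120 = 15.36 mol
mass = 15.36 × 567.71 = 8720 g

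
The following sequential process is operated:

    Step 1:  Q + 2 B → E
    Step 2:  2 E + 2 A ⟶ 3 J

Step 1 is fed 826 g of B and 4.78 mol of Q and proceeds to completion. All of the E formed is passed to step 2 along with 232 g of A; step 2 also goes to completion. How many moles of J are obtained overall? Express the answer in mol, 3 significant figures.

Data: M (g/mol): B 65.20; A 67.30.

5.17 mol

Step 1:
n(B) = 826.0 / 65.20 = 12.67 mol
n(Q) = 4.780 mol
n/ν for B = 12.67/2 = 6.335
n/ν for Q = 4.780/1 = 4.780
Smallest n/ν is Q → limiting reagent.
n(E) produced = (1/1) × 4.780 = 4.780 mol
Step 2:
n(E) available = 4.780 mol
n(A) = 232.0 / 67.30 = 3.447 mol
n/ν for E = 4.780/2 = 2.390
n/ν for A = 3.447/2 = 1.724
Smallest n/ν is A → limiting reagent.
n(J) = (3/2) × 3.447 = 5.171 mol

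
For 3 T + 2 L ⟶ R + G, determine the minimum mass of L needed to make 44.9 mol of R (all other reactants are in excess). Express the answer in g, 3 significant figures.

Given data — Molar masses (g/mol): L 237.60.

21300 g

n(R) = 44.90 mol
n(L) = (2/1) × 44.90 = 89.80 mol
mass = 89.80 × 237.60 = 21340 g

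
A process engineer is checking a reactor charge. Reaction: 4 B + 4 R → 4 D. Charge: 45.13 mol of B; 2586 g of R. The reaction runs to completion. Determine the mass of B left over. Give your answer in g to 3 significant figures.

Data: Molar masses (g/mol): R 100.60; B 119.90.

2330 g

n(B) = 45.13 mol
n(R) = 2586 / 100.60 = 25.71 mol
n/ν for B = 45.13/4 = 11.28
n/ν for R = 25.71/4 = 6.428
Smallest n/ν is R → limiting reagent.
B consumed = (4/4) × 25.71 = 25.71 mol
B remaining = 45.13 − 25.71 = 19.42 mol
mass = 19.42 × 119.90 = 2328 g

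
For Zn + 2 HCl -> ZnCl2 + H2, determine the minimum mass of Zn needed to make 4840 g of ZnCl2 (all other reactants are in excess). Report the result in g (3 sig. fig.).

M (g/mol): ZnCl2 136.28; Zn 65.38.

2320 g

n(ZnCl2) = 4840 / 136.28 = 35.52 mol
n(Zn) = (1/1) × 35.52 = 35.52 mol
mass = 35.52 × 65.38 = 2322 g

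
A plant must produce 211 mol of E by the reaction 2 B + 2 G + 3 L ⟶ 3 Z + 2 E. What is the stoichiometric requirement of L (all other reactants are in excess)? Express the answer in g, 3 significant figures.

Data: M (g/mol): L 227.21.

71900 g

n(E) = 211.0 mol
n(L) = (3/2) × 211.0 = 316.5 mol
mass = 316.5 × 227.21 = 71910 g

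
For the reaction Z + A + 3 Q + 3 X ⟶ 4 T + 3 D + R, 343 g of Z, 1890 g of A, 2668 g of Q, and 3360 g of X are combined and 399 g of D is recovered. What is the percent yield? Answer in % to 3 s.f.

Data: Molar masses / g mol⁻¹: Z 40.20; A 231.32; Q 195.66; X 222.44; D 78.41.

n(Z) = 343.0 / 40.20 = 8.532 mol
n(A) = 1890 / 231.32 = 8.170 mol
n(Q) = 2668 / 195.66 = 13.64 mol
n(X) = 3360 / 222.44 = 15.11 mol
n/ν for Z = 8.532/1 = 8.532
n/ν for A = 8.170/1 = 8.170
n/ν for Q = 13.64/3 = 4.547
n/ν for X = 15.11/3 = 5.037
Smallest n/ν is Q → limiting reagent.
theoretical n(D) = (3/3) × 13.64 = 13.64 mol → 1070 g
% yield = 399 / 1070 × 100 = 37.29 %

37.3 %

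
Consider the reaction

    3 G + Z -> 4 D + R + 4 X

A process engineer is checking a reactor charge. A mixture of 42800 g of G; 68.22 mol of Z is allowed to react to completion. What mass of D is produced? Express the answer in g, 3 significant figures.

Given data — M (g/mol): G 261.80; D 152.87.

n(G) = 42800 / 261.80 = 163.5 mol
n(Z) = 68.22 mol
n/ν for G = 163.5/3 = 54.50
n/ν for Z = 68.22/1 = 68.22
Smallest n/ν is G → limiting reagent.
n(D) = (4/3) × 163.5 = 218.0 mol
mass = 218.0 × 152.87 = 33330 g

33300 g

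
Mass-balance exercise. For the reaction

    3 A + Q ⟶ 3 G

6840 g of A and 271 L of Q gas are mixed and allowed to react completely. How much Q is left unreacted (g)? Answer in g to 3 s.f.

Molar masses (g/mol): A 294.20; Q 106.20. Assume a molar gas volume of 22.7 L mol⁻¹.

445 g

n(A) = 6840 / 294.20 = 23.25 mol
n(Q) = 271.0 / 22.7 = 11.94 mol
n/ν for A = 23.25/3 = 7.750
n/ν for Q = 11.94/1 = 11.94
Smallest n/ν is A → limiting reagent.
Q consumed = (1/3) × 23.25 = 7.750 mol
Q remaining = 11.94 − 7.750 = 4.190 mol
mass = 4.190 × 106.20 = 445.0 g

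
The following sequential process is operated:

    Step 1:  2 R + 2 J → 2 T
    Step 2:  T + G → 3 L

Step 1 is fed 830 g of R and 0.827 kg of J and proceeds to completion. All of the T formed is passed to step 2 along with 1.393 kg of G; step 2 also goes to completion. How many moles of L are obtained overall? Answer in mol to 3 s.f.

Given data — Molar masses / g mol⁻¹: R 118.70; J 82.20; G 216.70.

Step 1:
n(R) = 830.0 / 118.70 = 6.992 mol
n(J) = 0.8270×1000 / 82.20 = 10.06 mol
n/ν → R: 3.496, J: 5.030; R is limiting.
n(T) produced = (2/2) × 6.992 = 6.992 mol
Step 2:
n(T) available = 6.992 mol
n(G) = 1.393×1000 / 216.70 = 6.428 mol
n/ν → T: 6.992, G: 6.428; G is limiting.
n(L) = (3/1) × 6.428 = 19.28 mol

19.3 mol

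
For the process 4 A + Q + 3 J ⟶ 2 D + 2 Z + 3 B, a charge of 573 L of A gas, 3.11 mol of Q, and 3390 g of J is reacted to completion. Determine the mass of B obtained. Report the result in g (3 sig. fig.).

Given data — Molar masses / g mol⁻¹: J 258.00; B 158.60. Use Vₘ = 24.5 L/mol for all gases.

1480 g

n(A) = 573.0 / 24.5 = 23.39 mol
n(Q) = 3.110 mol
n(J) = 3390 / 258.00 = 13.14 mol
n/ν for A = 23.39/4 = 5.848
n/ν for Q = 3.110/1 = 3.110
n/ν for J = 13.14/3 = 4.380
Smallest n/ν is Q → limiting reagent.
n(B) = (3/1) × 3.110 = 9.330 mol
mass = 9.330 × 158.60 = 1480 g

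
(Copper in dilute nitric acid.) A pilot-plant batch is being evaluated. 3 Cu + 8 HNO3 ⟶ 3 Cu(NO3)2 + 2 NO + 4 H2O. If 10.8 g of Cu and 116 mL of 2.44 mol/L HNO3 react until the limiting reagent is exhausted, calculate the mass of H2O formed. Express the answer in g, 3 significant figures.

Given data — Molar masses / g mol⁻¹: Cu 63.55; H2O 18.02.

n(Cu) = 10.80 / 63.55 = 0.1699 mol
n(HNO3) = 2.44 × 116.0/1000 = 0.2830 mol
n/ν for Cu = 0.1699/3 = 0.05663
n/ν for HNO3 = 0.2830/8 = 0.03538
Smallest n/ν is HNO3 → limiting reagent.
n(H2O) = (4/8) × 0.2830 = 0.1415 mol
mass = 0.1415 × 18.02 = 2.550 g

2.55 g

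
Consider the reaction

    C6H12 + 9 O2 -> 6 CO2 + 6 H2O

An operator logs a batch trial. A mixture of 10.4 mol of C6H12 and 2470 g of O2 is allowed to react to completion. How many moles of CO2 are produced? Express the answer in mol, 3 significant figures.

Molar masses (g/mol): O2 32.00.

n(C6H12) = 10.40 mol
n(O2) = 2470 / 32.00 = 77.19 mol
n/ν for C6H12 = 10.40/1 = 10.40
n/ν for O2 = 77.19/9 = 8.577
Smallest n/ν is O2 → limiting reagent.
n(CO2) = (6/9) × 77.19 = 51.46 mol

51.5 mol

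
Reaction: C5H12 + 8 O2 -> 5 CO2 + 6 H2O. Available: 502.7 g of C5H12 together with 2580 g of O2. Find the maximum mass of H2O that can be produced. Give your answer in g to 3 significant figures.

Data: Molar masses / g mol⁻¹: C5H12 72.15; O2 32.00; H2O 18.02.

753 g

n(C5H12) = 502.7 / 72.15 = 6.967 mol
n(O2) = 2580 / 32.00 = 80.63 mol
n/ν → C5H12: 6.967, O2: 10.08; C5H12 is limiting.
n(H2O) = (6/1) × 6.967 = 41.80 mol
mass = 41.80 × 18.02 = 753.2 g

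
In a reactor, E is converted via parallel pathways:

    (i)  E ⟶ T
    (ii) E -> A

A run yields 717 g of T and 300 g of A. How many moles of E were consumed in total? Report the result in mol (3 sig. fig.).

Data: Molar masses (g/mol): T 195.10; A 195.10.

n(T) = 717 / 195.10 = 3.675 mol
n(A) = 300 / 195.10 = 1.538 mol
n(E) via (i) = (1/1)×3.675 = 3.675 mol
n(E) via (ii) = (1/1)×1.538 = 1.538 mol
total n(E) = 3.675 + 1.538 = 5.213 mol

5.21 mol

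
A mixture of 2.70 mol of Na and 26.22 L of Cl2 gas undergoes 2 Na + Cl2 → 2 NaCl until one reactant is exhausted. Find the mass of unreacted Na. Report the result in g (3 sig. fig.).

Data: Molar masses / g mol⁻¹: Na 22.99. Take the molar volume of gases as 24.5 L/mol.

n(Na) = 2.700 mol
n(Cl2) = 26.22 / 24.5 = 1.070 mol
n/ν → Na: 1.350, Cl2: 1.070; Cl2 is limiting.
Na consumed = (2/1) × 1.070 = 2.140 mol
Na remaining = 2.700 − 2.140 = 0.5600 mol
mass = 0.5600 × 22.99 = 12.87 g

12.9 g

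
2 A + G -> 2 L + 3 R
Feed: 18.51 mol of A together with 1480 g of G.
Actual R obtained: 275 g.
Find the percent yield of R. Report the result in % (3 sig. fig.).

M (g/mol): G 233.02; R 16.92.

85.3 %

n(A) = 18.51 mol
n(G) = 1480 / 233.02 = 6.351 mol
n/ν for A = 18.51/2 = 9.255
n/ν for G = 6.351/1 = 6.351
Smallest n/ν is G → limiting reagent.
theoretical n(R) = (3/1) × 6.351 = 19.05 mol → 322.3 g
% yield = 275 / 322.3 × 100 = 85.32 %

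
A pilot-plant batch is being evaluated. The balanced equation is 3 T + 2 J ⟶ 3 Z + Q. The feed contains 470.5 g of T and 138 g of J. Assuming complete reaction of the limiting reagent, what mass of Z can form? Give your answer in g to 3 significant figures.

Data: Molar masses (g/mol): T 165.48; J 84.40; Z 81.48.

n(T) = 470.5 / 165.48 = 2.843 mol
n(J) = 138.0 / 84.40 = 1.635 mol
n/ν for T = 2.843/3 = 0.9477
n/ν for J = 1.635/2 = 0.8175
Smallest n/ν is J → limiting reagent.
n(Z) = (3/2) × 1.635 = 2.453 mol
mass = 2.453 × 81.48 = 199.9 g

200 g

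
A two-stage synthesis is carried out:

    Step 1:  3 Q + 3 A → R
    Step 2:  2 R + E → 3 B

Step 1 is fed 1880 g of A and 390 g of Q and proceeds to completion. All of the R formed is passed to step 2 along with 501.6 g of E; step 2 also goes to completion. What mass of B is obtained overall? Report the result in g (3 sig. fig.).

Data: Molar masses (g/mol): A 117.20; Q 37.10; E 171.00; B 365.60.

1920 g

Step 1:
n(A) = 1880 / 117.20 = 16.04 mol
n(Q) = 390.0 / 37.10 = 10.51 mol
n/ν for A = 16.04/3 = 5.347
n/ν for Q = 10.51/3 = 3.503
Smallest n/ν is Q → limiting reagent.
n(R) produced = (1/3) × 10.51 = 3.503 mol
Step 2:
n(R) available = 3.503 mol
n(E) = 501.6 / 171.00 = 2.933 mol
n/ν for R = 3.503/2 = 1.752
n/ν for E = 2.933/1 = 2.933
Smallest n/ν is R → limiting reagent.
n(B) = (3/2) × 3.503 = 5.255 mol
mass = 5.255 × 365.60 = 1921 g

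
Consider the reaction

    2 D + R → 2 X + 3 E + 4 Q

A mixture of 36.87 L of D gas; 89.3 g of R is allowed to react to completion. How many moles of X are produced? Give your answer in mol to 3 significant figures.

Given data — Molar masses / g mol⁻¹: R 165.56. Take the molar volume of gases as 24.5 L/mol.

1.08 mol

n(D) = 36.87 / 24.5 = 1.505 mol
n(R) = 89.30 / 165.56 = 0.5394 mol
n/ν for D = 1.505/2 = 0.7525
n/ν for R = 0.5394/1 = 0.5394
Smallest n/ν is R → limiting reagent.
n(X) = (2/1) × 0.5394 = 1.079 mol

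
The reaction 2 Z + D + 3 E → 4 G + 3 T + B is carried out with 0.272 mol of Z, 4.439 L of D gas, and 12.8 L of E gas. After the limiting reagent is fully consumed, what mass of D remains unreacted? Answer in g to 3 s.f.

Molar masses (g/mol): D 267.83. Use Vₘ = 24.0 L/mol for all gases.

n(Z) = 0.2720 mol
n(D) = 4.439 / 24.0 = 0.1850 mol
n(E) = 12.80 / 24.0 = 0.5333 mol
n/ν → Z: 0.1360, D: 0.1850, E: 0.1778; Z is limiting.
D consumed = (1/2) × 0.2720 = 0.1360 mol
D remaining = 0.1850 − 0.1360 = 0.04900 mol
mass = 0.04900 × 267.83 = 13.12 g

13.1 g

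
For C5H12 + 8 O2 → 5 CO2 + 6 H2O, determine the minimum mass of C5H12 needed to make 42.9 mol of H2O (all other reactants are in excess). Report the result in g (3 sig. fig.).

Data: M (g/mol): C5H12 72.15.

516 g

n(H2O) = 42.90 mol
n(C5H12) = (1/6) × 42.90 = 7.150 mol
mass = 7.150 × 72.15 = 515.9 g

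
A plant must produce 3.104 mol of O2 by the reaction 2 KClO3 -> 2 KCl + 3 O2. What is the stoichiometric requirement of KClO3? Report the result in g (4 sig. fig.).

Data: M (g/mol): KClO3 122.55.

253.6 g

n(O2) = 3.104 mol
n(KClO3) = (2/3) × 3.104 = 2.069 mol
mass = 2.069 × 122.55 = 253.6 g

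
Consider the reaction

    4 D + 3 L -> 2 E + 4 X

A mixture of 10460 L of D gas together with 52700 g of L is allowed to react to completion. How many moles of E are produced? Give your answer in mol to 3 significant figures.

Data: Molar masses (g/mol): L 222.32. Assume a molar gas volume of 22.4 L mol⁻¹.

158 mol

n(D) = 10460 / 22.4 = 467.0 mol
n(L) = 52700 / 222.32 = 237.0 mol
n/ν for D = 467.0/4 = 116.8
n/ν for L = 237.0/3 = 79.00
Smallest n/ν is L → limiting reagent.
n(E) = (2/3) × 237.0 = 158.0 mol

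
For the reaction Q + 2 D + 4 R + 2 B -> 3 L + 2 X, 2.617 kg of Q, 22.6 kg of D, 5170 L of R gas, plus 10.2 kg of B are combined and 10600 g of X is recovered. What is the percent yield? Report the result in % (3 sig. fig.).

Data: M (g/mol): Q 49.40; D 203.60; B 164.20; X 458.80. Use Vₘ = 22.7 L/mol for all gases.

n(Q) = 2.617×1000 / 49.40 = 52.98 mol
n(D) = 22.60×1000 / 203.60 = 111.0 mol
n(R) = 5170 / 22.7 = 227.8 mol
n(B) = 10.20×1000 / 164.20 = 62.12 mol
n/ν for Q = 52.98/1 = 52.98
n/ν for D = 111.0/2 = 55.50
n/ν for R = 227.8/4 = 56.95
n/ν for B = 62.12/2 = 31.06
Smallest n/ν is B → limiting reagent.
theoretical n(X) = (2/2) × 62.12 = 62.12 mol → 28500 g
% yield = 10600 / 28500 × 100 = 37.19 %

37.2 %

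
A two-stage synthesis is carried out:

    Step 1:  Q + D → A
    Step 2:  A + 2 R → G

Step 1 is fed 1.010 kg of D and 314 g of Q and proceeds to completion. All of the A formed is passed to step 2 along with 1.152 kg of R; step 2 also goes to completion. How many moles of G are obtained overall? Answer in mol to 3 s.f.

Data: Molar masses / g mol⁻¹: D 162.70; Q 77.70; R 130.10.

Step 1:
n(D) = 1.010×1000 / 162.70 = 6.208 mol
n(Q) = 314.0 / 77.70 = 4.041 mol
n/ν for D = 6.208/1 = 6.208
n/ν for Q = 4.041/1 = 4.041
Smallest n/ν is Q → limiting reagent.
n(A) produced = (1/1) × 4.041 = 4.041 mol
Step 2:
n(A) available = 4.041 mol
n(R) = 1.152×1000 / 130.10 = 8.855 mol
n/ν for A = 4.041/1 = 4.041
n/ν for R = 8.855/2 = 4.428
Smallest n/ν is A → limiting reagent.
n(G) = (1/1) × 4.041 = 4.041 mol

4.04 mol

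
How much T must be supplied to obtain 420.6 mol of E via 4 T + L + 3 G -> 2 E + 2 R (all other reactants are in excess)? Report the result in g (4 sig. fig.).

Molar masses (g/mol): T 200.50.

n(E) = 420.6 mol
n(T) = (4/2) × 420.6 = 841.2 mol
mass = 841.2 × 200.50 = 168700 g

168700 g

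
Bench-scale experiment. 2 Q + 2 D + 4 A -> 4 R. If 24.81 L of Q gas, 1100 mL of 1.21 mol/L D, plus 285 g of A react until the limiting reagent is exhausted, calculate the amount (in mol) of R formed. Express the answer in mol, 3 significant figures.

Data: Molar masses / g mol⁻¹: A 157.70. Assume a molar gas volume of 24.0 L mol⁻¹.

n(Q) = 24.81 / 24.0 = 1.034 mol
n(D) = 1.21 × 1100/1000 = 1.331 mol
n(A) = 285.0 / 157.70 = 1.807 mol
n/ν → Q: 0.5170, D: 0.6655, A: 0.4518; A is limiting.
n(R) = (4/4) × 1.807 = 1.807 mol

1.81 mol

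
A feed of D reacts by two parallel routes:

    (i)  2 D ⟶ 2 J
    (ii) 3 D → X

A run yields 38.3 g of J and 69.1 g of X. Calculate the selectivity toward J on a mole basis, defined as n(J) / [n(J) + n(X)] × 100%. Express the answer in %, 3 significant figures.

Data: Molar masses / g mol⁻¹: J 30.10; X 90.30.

62.4 %

n(J) = 38.3 / 30.10 = 1.272 mol
n(X) = 69.1 / 90.30 = 0.7652 mol
selectivity = 1.272/(1.272+0.7652) × 100 = 62.44 %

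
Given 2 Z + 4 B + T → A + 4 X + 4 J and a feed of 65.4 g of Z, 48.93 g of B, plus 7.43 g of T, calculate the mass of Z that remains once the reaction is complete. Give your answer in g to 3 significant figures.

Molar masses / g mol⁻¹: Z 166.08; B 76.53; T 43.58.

n(Z) = 65.40 / 166.08 = 0.3938 mol
n(B) = 48.93 / 76.53 = 0.6394 mol
n(T) = 7.430 / 43.58 = 0.1705 mol
n/ν → Z: 0.1969, B: 0.1599, T: 0.1705; B is limiting.
Z consumed = (2/4) × 0.6394 = 0.3197 mol
Z remaining = 0.3938 − 0.3197 = 0.07410 mol
mass = 0.07410 × 166.08 = 12.31 g

12.3 g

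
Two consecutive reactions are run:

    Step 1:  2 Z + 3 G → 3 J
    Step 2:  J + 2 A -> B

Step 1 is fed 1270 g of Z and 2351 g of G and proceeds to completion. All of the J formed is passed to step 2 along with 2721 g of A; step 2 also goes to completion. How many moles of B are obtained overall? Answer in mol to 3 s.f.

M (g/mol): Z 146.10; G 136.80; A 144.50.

Step 1:
n(Z) = 1270 / 146.10 = 8.693 mol
n(G) = 2351 / 136.80 = 17.19 mol
n/ν for Z = 8.693/2 = 4.347
n/ν for G = 17.19/3 = 5.730
Smallest n/ν is Z → limiting reagent.
n(J) produced = (3/2) × 8.693 = 13.04 mol
Step 2:
n(J) available = 13.04 mol
n(A) = 2721 / 144.50 = 18.83 mol
n/ν for J = 13.04/1 = 13.04
n/ν for A = 18.83/2 = 9.415
Smallest n/ν is A → limiting reagent.
n(B) = (1/2) × 18.83 = 9.415 mol

9.42 mol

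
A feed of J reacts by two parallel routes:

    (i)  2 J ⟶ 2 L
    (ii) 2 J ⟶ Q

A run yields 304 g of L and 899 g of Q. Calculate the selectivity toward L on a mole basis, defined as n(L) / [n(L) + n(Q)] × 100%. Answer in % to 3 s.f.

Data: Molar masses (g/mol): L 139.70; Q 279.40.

n(L) = 304 / 139.70 = 2.176 mol
n(Q) = 899 / 279.40 = 3.218 mol
selectivity = 2.176/(2.176+3.218) × 100 = 40.34 %

40.3 %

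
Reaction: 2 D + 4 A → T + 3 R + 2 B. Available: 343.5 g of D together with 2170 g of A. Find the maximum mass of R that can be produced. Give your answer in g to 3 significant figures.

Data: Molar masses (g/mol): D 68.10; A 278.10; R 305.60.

1790 g

n(D) = 343.5 / 68.10 = 5.044 mol
n(A) = 2170 / 278.10 = 7.803 mol
n/ν for D = 5.044/2 = 2.522
n/ν for A = 7.803/4 = 1.951
Smallest n/ν is A → limiting reagent.
n(R) = (3/4) × 7.803 = 5.852 mol
mass = 5.852 × 305.60 = 1788 g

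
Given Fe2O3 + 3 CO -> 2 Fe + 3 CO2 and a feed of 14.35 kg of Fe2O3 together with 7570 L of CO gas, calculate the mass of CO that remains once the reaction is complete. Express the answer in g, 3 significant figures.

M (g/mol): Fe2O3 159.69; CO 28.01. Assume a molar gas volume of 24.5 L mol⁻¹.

1100 g

n(Fe2O3) = 14.35×1000 / 159.69 = 89.86 mol
n(CO) = 7570 / 24.5 = 309.0 mol
n/ν for Fe2O3 = 89.86/1 = 89.86
n/ν for CO = 309.0/3 = 103.0
Smallest n/ν is Fe2O3 → limiting reagent.
CO consumed = (3/1) × 89.86 = 269.6 mol
CO remaining = 309.0 − 269.6 = 39.40 mol
mass = 39.40 × 28.01 = 1104 g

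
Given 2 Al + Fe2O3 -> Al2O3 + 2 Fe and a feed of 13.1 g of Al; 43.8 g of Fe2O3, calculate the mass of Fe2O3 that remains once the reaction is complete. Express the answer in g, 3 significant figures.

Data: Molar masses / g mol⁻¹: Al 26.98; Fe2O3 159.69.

5.03 g

n(Al) = 13.10 / 26.98 = 0.4855 mol
n(Fe2O3) = 43.80 / 159.69 = 0.2743 mol
n/ν → Al: 0.2428, Fe2O3: 0.2743; Al is limiting.
Fe2O3 consumed = (1/2) × 0.4855 = 0.2428 mol
Fe2O3 remaining = 0.2743 − 0.2428 = 0.03150 mol
mass = 0.03150 × 159.69 = 5.030 g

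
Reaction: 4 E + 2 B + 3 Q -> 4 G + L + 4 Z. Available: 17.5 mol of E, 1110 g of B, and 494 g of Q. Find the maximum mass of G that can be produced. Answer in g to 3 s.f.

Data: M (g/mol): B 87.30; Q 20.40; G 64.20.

1120 g

n(E) = 17.50 mol
n(B) = 1110 / 87.30 = 12.71 mol
n(Q) = 494.0 / 20.40 = 24.22 mol
n/ν → E: 4.375, B: 6.355, Q: 8.073; E is limiting.
n(G) = (4/4) × 17.50 = 17.50 mol
mass = 17.50 × 64.20 = 1124 g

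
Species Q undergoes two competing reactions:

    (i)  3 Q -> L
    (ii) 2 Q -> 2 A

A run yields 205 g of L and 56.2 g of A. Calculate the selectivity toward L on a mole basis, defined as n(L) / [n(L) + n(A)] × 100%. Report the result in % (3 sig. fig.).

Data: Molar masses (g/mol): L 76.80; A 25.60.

54.9 %

n(L) = 205 / 76.80 = 2.669 mol
n(A) = 56.2 / 25.60 = 2.195 mol
selectivity = 2.669/(2.669+2.195) × 100 = 54.87 %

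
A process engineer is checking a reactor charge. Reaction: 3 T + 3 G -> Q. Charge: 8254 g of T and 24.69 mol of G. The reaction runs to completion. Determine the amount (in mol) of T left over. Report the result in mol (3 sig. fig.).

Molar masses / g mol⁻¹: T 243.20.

9.25 mol

n(T) = 8254 / 243.20 = 33.94 mol
n(G) = 24.69 mol
n/ν → T: 11.31, G: 8.230; G is limiting.
T consumed = (3/3) × 24.69 = 24.69 mol
T remaining = 33.94 − 24.69 = 9.250 mol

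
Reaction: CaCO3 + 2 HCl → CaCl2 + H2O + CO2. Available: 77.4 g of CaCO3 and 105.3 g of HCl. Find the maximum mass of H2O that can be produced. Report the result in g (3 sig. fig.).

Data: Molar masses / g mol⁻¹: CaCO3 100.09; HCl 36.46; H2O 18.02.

n(CaCO3) = 77.40 / 100.09 = 0.7733 mol
n(HCl) = 105.3 / 36.46 = 2.888 mol
n/ν → CaCO3: 0.7733, HCl: 1.444; CaCO3 is limiting.
n(H2O) = (1/1) × 0.7733 = 0.7733 mol
mass = 0.7733 × 18.02 = 13.93 g

13.9 g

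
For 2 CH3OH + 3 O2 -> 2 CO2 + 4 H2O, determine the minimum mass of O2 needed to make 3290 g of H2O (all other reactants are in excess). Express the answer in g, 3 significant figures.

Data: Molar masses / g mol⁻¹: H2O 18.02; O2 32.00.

4380 g

n(H2O) = 3290 / 18.02 = 182.6 mol
n(O2) = (3/4) × 182.6 = 137.0 mol
mass = 137.0 × 32.00 = 4384 g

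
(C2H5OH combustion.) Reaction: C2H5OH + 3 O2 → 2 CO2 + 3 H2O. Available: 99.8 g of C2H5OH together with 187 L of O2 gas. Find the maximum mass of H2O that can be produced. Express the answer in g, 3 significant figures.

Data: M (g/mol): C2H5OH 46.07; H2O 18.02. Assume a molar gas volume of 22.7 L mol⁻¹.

117 g

n(C2H5OH) = 99.80 / 46.07 = 2.166 mol
n(O2) = 187.0 / 22.7 = 8.238 mol
n/ν for C2H5OH = 2.166/1 = 2.166
n/ν for O2 = 8.238/3 = 2.746
Smallest n/ν is C2H5OH → limiting reagent.
n(H2O) = (3/1) × 2.166 = 6.498 mol
mass = 6.498 × 18.02 = 117.1 g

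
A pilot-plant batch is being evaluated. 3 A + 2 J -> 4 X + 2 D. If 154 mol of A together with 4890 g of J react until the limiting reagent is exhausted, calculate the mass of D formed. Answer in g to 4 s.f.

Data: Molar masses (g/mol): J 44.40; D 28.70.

2947 g

n(A) = 154.0 mol
n(J) = 4890 / 44.40 = 110.1 mol
n/ν for A = 154.0/3 = 51.33
n/ν for J = 110.1/2 = 55.05
Smallest n/ν is A → limiting reagent.
n(D) = (2/3) × 154.0 = 102.7 mol
mass = 102.7 × 28.70 = 2947 g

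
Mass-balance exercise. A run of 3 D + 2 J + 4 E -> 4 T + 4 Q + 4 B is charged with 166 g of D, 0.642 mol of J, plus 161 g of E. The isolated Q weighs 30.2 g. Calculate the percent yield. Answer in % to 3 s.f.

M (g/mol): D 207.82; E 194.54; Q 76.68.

n(D) = 166.0 / 207.82 = 0.7988 mol
n(J) = 0.6420 mol
n(E) = 161.0 / 194.54 = 0.8276 mol
n/ν for D = 0.7988/3 = 0.2663
n/ν for J = 0.6420/2 = 0.3210
n/ν for E = 0.8276/4 = 0.2069
Smallest n/ν is E → limiting reagent.
theoretical n(Q) = (4/4) × 0.8276 = 0.8276 mol → 63.46 g
% yield = 30.2 / 63.46 × 100 = 47.59 %

47.6 %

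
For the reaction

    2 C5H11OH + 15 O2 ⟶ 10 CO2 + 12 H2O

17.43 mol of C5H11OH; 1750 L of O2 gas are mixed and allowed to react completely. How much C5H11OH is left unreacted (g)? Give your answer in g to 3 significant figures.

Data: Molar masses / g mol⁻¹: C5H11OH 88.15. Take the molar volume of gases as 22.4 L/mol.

n(C5H11OH) = 17.43 mol
n(O2) = 1750 / 22.4 = 78.13 mol
n/ν for C5H11OH = 17.43/2 = 8.715
n/ν for O2 = 78.13/15 = 5.209
Smallest n/ν is O2 → limiting reagent.
C5H11OH consumed = (2/15) × 78.13 = 10.42 mol
C5H11OH remaining = 17.43 − 10.42 = 7.010 mol
mass = 7.010 × 88.15 = 617.9 g

618 g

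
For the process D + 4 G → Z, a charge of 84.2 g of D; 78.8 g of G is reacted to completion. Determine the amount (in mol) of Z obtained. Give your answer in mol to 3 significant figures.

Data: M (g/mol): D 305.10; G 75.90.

n(D) = 84.20 / 305.10 = 0.2760 mol
n(G) = 78.80 / 75.90 = 1.038 mol
n/ν → D: 0.2760, G: 0.2595; G is limiting.
n(Z) = (1/4) × 1.038 = 0.2595 mol

0.260 mol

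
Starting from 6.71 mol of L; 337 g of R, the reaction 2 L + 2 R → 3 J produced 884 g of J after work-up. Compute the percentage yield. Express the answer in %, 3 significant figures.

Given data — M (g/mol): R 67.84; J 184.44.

64.3 %

n(L) = 6.710 mol
n(R) = 337.0 / 67.84 = 4.968 mol
n/ν for L = 6.710/2 = 3.355
n/ν for R = 4.968/2 = 2.484
Smallest n/ν is R → limiting reagent.
theoretical n(J) = (3/2) × 4.968 = 7.452 mol → 1374 g
% yield = 884 / 1374 × 100 = 64.34 %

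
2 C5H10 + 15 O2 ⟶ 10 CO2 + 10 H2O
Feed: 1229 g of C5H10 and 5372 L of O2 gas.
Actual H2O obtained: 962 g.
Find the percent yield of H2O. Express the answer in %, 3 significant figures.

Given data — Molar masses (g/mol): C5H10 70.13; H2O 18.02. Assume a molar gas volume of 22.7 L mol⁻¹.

60.9 %

n(C5H10) = 1229 / 70.13 = 17.52 mol
n(O2) = 5372 / 22.7 = 236.7 mol
n/ν → C5H10: 8.760, O2: 15.78; C5H10 is limiting.
theoretical n(H2O) = (10/2) × 17.52 = 87.60 mol → 1579 g
% yield = 962 / 1579 × 100 = 60.92 %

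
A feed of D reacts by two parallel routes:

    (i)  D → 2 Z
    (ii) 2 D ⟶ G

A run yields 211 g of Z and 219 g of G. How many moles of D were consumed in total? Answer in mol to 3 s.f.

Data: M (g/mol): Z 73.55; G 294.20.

2.92 mol

n(Z) = 211 / 73.55 = 2.869 mol
n(G) = 219 / 294.20 = 0.7444 mol
n(D) via (i) = (1/2)×2.869 = 1.435 mol
n(D) via (ii) = (2/1)×0.7444 = 1.489 mol
total n(D) = 1.435 + 1.489 = 2.924 mol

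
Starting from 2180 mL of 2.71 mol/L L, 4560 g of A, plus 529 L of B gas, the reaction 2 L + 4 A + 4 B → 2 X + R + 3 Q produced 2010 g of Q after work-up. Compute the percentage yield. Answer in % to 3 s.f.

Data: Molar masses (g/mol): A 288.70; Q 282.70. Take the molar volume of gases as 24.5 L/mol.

80.2 %

n(L) = 2.71 × 2180/1000 = 5.908 mol
n(A) = 4560 / 288.70 = 15.79 mol
n(B) = 529.0 / 24.5 = 21.59 mol
n/ν for L = 5.908/2 = 2.954
n/ν for A = 15.79/4 = 3.948
n/ν for B = 21.59/4 = 5.398
Smallest n/ν is L → limiting reagent.
theoretical n(Q) = (3/2) × 5.908 = 8.862 mol → 2505 g
% yield = 2010 / 2505 × 100 = 80.24 %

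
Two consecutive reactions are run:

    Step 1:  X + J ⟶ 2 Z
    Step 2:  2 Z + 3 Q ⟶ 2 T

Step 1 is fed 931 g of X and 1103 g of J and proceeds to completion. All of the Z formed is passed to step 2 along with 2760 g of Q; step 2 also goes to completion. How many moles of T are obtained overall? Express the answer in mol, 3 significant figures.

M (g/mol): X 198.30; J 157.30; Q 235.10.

Step 1:
n(X) = 931.0 / 198.30 = 4.695 mol
n(J) = 1103 / 157.30 = 7.012 mol
n/ν for X = 4.695/1 = 4.695
n/ν for J = 7.012/1 = 7.012
Smallest n/ν is X → limiting reagent.
n(Z) produced = (2/1) × 4.695 = 9.390 mol
Step 2:
n(Z) available = 9.390 mol
n(Q) = 2760 / 235.10 = 11.74 mol
n/ν for Z = 9.390/2 = 4.695
n/ν for Q = 11.74/3 = 3.913
Smallest n/ν is Q → limiting reagent.
n(T) = (2/3) × 11.74 = 7.827 mol

7.83 mol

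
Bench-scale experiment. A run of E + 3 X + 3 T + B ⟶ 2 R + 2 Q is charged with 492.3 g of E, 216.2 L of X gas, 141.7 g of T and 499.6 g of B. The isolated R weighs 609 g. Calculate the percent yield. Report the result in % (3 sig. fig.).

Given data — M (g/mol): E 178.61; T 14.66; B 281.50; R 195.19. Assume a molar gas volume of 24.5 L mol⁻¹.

n(E) = 492.3 / 178.61 = 2.756 mol
n(X) = 216.2 / 24.5 = 8.824 mol
n(T) = 141.7 / 14.66 = 9.666 mol
n(B) = 499.6 / 281.50 = 1.775 mol
n/ν for E = 2.756/1 = 2.756
n/ν for X = 8.824/3 = 2.941
n/ν for T = 9.666/3 = 3.222
n/ν for B = 1.775/1 = 1.775
Smallest n/ν is B → limiting reagent.
theoretical n(R) = (2/1) × 1.775 = 3.550 mol → 692.9 g
% yield = 609 / 692.9 × 100 = 87.89 %

87.9 %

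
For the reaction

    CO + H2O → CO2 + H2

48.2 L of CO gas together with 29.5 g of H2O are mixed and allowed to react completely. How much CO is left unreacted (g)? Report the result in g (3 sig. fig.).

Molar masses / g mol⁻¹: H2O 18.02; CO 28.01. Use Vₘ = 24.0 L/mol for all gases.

n(CO) = 48.20 / 24.0 = 2.008 mol
n(H2O) = 29.50 / 18.02 = 1.637 mol
n/ν for CO = 2.008/1 = 2.008
n/ν for H2O = 1.637/1 = 1.637
Smallest n/ν is H2O → limiting reagent.
CO consumed = (1/1) × 1.637 = 1.637 mol
CO remaining = 2.008 − 1.637 = 0.3710 mol
mass = 0.3710 × 28.01 = 10.39 g

10.4 g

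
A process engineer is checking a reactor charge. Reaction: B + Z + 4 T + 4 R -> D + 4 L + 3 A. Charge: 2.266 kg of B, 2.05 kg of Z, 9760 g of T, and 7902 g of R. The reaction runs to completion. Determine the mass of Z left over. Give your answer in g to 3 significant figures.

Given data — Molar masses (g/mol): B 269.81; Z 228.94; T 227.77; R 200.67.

127 g

n(B) = 2.266×1000 / 269.81 = 8.399 mol
n(Z) = 2.050×1000 / 228.94 = 8.954 mol
n(T) = 9760 / 227.77 = 42.85 mol
n(R) = 7902 / 200.67 = 39.38 mol
n/ν → B: 8.399, Z: 8.954, T: 10.71, R: 9.845; B is limiting.
Z consumed = (1/1) × 8.399 = 8.399 mol
Z remaining = 8.954 − 8.399 = 0.5550 mol
mass = 0.5550 × 228.94 = 127.1 g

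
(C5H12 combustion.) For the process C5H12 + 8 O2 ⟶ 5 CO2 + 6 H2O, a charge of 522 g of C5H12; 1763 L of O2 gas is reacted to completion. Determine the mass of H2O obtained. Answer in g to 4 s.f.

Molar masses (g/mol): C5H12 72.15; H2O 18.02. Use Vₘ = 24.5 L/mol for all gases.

n(C5H12) = 522.0 / 72.15 = 7.235 mol
n(O2) = 1763 / 24.5 = 71.96 mol
n/ν for C5H12 = 7.235/1 = 7.235
n/ν for O2 = 71.96/8 = 8.995
Smallest n/ν is C5H12 → limiting reagent.
n(H2O) = (6/1) × 7.235 = 43.41 mol
mass = 43.41 × 18.02 = 782.2 g

782.2 g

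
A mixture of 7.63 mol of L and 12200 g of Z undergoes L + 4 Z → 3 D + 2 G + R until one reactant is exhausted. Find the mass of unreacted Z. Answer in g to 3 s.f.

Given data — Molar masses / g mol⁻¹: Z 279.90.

n(L) = 7.630 mol
n(Z) = 12200 / 279.90 = 43.59 mol
n/ν for L = 7.630/1 = 7.630
n/ν for Z = 43.59/4 = 10.90
Smallest n/ν is L → limiting reagent.
Z consumed = (4/1) × 7.630 = 30.52 mol
Z remaining = 43.59 − 30.52 = 13.07 mol
mass = 13.07 × 279.90 = 3658 g

3660 g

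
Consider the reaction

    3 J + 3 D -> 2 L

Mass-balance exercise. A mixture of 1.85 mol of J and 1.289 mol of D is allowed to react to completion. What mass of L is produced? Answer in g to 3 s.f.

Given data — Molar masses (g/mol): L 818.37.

703 g

n(J) = 1.850 mol
n(D) = 1.289 mol
n/ν for J = 1.850/3 = 0.6167
n/ν for D = 1.289/3 = 0.4297
Smallest n/ν is D → limiting reagent.
n(L) = (2/3) × 1.289 = 0.8593 mol
mass = 0.8593 × 818.37 = 703.2 g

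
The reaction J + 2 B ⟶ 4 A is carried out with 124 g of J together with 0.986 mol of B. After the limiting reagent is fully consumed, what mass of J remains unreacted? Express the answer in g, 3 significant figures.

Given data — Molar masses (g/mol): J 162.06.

44.1 g

n(J) = 124.0 / 162.06 = 0.7651 mol
n(B) = 0.9860 mol
n/ν for J = 0.7651/1 = 0.7651
n/ν for B = 0.9860/2 = 0.4930
Smallest n/ν is B → limiting reagent.
J consumed = (1/2) × 0.9860 = 0.4930 mol
J remaining = 0.7651 − 0.4930 = 0.2721 mol
mass = 0.2721 × 162.06 = 44.10 g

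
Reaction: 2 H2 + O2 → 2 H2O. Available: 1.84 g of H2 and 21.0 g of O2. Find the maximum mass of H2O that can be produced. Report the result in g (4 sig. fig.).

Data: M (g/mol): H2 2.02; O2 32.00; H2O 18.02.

n(H2) = 1.840 / 2.02 = 0.9109 mol
n(O2) = 21.00 / 32.00 = 0.6563 mol
n/ν → H2: 0.4555, O2: 0.6563; H2 is limiting.
n(H2O) = (2/2) × 0.9109 = 0.9109 mol
mass = 0.9109 × 18.02 = 16.41 g

16.41 g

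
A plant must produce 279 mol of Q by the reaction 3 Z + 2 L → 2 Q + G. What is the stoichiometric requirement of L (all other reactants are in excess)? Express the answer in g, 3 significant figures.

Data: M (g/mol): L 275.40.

76800 g

n(Q) = 279.0 mol
n(L) = (2/2) × 279.0 = 279.0 mol
mass = 279.0 × 275.40 = 76840 g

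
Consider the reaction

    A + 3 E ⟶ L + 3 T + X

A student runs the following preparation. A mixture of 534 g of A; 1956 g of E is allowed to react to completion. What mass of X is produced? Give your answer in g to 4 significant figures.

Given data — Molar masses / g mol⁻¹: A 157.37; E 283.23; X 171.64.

n(A) = 534.0 / 157.37 = 3.393 mol
n(E) = 1956 / 283.23 = 6.906 mol
n/ν → A: 3.393, E: 2.302; E is limiting.
n(X) = (1/3) × 6.906 = 2.302 mol
mass = 2.302 × 171.64 = 395.1 g

395.1 g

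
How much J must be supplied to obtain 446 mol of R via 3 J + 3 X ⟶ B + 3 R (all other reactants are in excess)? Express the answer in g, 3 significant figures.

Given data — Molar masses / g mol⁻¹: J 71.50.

n(R) = 446.0 mol
n(J) = (3/3) × 446.0 = 446.0 mol
mass = 446.0 × 71.50 = 31890 g

31900 g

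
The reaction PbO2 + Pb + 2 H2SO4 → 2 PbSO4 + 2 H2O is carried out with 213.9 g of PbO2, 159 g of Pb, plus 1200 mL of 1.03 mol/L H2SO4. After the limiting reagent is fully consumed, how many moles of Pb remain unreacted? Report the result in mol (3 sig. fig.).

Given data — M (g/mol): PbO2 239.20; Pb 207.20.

0.149 mol

n(PbO2) = 213.9 / 239.20 = 0.8942 mol
n(Pb) = 159.0 / 207.20 = 0.7674 mol
n(H2SO4) = 1.03 × 1200/1000 = 1.236 mol
n/ν for PbO2 = 0.8942/1 = 0.8942
n/ν for Pb = 0.7674/1 = 0.7674
n/ν for H2SO4 = 1.236/2 = 0.6180
Smallest n/ν is H2SO4 → limiting reagent.
Pb consumed = (1/2) × 1.236 = 0.6180 mol
Pb remaining = 0.7674 − 0.6180 = 0.1494 mol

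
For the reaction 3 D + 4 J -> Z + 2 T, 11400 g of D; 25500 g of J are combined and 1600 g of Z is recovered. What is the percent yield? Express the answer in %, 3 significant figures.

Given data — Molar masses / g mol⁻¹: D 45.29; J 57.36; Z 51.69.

n(D) = 11400 / 45.29 = 251.7 mol
n(J) = 25500 / 57.36 = 444.6 mol
n/ν for D = 251.7/3 = 83.90
n/ν for J = 444.6/4 = 111.2
Smallest n/ν is D → limiting reagent.
theoretical n(Z) = (1/3) × 251.7 = 83.90 mol → 4337 g
% yield = 1600 / 4337 × 100 = 36.89 %

36.9 %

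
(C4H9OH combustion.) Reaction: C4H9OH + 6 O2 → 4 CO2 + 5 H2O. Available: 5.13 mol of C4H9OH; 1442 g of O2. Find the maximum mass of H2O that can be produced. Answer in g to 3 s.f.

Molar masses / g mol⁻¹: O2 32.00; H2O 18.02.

n(C4H9OH) = 5.130 mol
n(O2) = 1442 / 32.00 = 45.06 mol
n/ν for C4H9OH = 5.130/1 = 5.130
n/ν for O2 = 45.06/6 = 7.510
Smallest n/ν is C4H9OH → limiting reagent.
n(H2O) = (5/1) × 5.130 = 25.65 mol
mass = 25.65 × 18.02 = 462.2 g

462 g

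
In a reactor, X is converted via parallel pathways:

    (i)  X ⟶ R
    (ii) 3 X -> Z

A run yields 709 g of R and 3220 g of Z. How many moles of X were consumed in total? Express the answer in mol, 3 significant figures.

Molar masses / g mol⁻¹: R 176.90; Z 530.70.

22.2 mol

n(R) = 709 / 176.90 = 4.008 mol
n(Z) = 3220 / 530.70 = 6.067 mol
n(X) via (i) = (1/1)×4.008 = 4.008 mol
n(X) via (ii) = (3/1)×6.067 = 18.20 mol
total n(X) = 4.008 + 18.20 = 22.21 mol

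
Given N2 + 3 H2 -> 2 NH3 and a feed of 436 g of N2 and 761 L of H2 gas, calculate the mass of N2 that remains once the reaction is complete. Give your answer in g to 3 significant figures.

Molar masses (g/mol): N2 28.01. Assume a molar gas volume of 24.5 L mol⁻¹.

146 g

n(N2) = 436.0 / 28.01 = 15.57 mol
n(H2) = 761.0 / 24.5 = 31.06 mol
n/ν for N2 = 15.57/1 = 15.57
n/ν for H2 = 31.06/3 = 10.35
Smallest n/ν is H2 → limiting reagent.
N2 consumed = (1/3) × 31.06 = 10.35 mol
N2 remaining = 15.57 − 10.35 = 5.220 mol
mass = 5.220 × 28.01 = 146.2 g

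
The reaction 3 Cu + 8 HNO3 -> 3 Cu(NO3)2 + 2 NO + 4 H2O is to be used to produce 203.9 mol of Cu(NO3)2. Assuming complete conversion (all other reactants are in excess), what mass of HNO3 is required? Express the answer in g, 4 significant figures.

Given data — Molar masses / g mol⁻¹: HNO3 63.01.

34260 g

n(Cu(NO3)2) = 203.9 mol
n(HNO3) = (8/3) × 203.9 = 543.7 mol
mass = 543.7 × 63.01 = 34260 g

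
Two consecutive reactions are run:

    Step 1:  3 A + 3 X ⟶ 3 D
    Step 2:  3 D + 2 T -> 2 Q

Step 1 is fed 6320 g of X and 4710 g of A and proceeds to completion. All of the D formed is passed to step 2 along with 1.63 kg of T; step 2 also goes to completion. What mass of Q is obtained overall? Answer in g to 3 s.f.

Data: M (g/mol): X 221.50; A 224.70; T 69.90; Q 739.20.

10300 g

Step 1:
n(X) = 6320 / 221.50 = 28.53 mol
n(A) = 4710 / 224.70 = 20.96 mol
n/ν for X = 28.53/3 = 9.510
n/ν for A = 20.96/3 = 6.987
Smallest n/ν is A → limiting reagent.
n(D) produced = (3/3) × 20.96 = 20.96 mol
Step 2:
n(D) available = 20.96 mol
n(T) = 1.630×1000 / 69.90 = 23.32 mol
n/ν for D = 20.96/3 = 6.987
n/ν for T = 23.32/2 = 11.66
Smallest n/ν is D → limiting reagent.
n(Q) = (2/3) × 20.96 = 13.97 mol
mass = 13.97 × 739.20 = 10330 g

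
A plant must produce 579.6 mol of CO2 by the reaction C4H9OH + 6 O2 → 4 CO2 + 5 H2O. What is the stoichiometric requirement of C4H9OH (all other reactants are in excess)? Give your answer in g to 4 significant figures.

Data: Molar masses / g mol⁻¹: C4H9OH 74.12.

10740 g

n(CO2) = 579.6 mol
n(C4H9OH) = (1/4) × 579.6 = 144.9 mol
mass = 144.9 × 74.12 = 10740 g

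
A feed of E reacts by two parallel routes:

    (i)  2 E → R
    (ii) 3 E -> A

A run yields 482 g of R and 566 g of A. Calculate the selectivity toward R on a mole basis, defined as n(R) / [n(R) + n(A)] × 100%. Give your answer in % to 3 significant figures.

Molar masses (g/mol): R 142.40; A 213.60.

n(R) = 482 / 142.40 = 3.385 mol
n(A) = 566 / 213.60 = 2.650 mol
selectivity = 3.385/(3.385+2.650) × 100 = 56.09 %

56.1 %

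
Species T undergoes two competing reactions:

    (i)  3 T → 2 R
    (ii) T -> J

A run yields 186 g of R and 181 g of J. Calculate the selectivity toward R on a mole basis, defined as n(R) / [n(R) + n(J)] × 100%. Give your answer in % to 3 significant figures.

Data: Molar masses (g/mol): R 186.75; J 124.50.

n(R) = 186 / 186.75 = 0.9960 mol
n(J) = 181 / 124.50 = 1.454 mol
selectivity = 0.9960/(0.9960+1.454) × 100 = 40.65 %

40.7 %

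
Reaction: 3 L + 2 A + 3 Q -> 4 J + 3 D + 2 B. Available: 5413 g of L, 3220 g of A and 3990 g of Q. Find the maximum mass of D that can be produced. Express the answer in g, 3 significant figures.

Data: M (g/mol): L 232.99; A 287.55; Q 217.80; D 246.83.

4150 g

n(L) = 5413 / 232.99 = 23.23 mol
n(A) = 3220 / 287.55 = 11.20 mol
n(Q) = 3990 / 217.80 = 18.32 mol
n/ν for L = 23.23/3 = 7.743
n/ν for A = 11.20/2 = 5.600
n/ν for Q = 18.32/3 = 6.107
Smallest n/ν is A → limiting reagent.
n(D) = (3/2) × 11.20 = 16.80 mol
mass = 16.80 × 246.83 = 4147 g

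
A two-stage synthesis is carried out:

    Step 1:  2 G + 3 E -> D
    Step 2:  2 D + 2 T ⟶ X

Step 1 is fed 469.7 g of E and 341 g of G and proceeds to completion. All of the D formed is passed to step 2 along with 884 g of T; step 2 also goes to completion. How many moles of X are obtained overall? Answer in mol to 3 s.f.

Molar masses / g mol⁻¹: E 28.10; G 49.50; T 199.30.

1.72 mol

Step 1:
n(E) = 469.7 / 28.10 = 16.72 mol
n(G) = 341.0 / 49.50 = 6.889 mol
n/ν for E = 16.72/3 = 5.573
n/ν for G = 6.889/2 = 3.445
Smallest n/ν is G → limiting reagent.
n(D) produced = (1/2) × 6.889 = 3.445 mol
Step 2:
n(D) available = 3.445 mol
n(T) = 884.0 / 199.30 = 4.436 mol
n/ν for D = 3.445/2 = 1.723
n/ν for T = 4.436/2 = 2.218
Smallest n/ν is D → limiting reagent.
n(X) = (1/2) × 3.445 = 1.723 mol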